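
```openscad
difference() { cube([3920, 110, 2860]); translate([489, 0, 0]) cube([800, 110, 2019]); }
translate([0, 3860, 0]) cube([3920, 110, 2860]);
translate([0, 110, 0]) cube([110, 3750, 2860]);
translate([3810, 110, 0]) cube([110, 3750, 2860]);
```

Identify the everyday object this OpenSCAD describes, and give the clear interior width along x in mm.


A single room. The interior width is 3700 mm.

Four walls enclosing a rectangle with a door in the front wall — a room. Outside width 3920 minus two 110 mm walls gives 3700 mm.


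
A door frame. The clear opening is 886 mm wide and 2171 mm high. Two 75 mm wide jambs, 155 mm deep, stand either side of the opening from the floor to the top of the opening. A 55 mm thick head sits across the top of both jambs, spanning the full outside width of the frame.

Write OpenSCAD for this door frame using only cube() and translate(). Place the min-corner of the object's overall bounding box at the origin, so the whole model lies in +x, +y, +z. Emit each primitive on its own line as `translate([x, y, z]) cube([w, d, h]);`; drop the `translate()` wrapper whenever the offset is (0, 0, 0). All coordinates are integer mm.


cube([75, 155, 2171]);
translate([961, 0, 0]) cube([75, 155, 2171]);
translate([0, 0, 2171]) cube([1036, 155, 55]);


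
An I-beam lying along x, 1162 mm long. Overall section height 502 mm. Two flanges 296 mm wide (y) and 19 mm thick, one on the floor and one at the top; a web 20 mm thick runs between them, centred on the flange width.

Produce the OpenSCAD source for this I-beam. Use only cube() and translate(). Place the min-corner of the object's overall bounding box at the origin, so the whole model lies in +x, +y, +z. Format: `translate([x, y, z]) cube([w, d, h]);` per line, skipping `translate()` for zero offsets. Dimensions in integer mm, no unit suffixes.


cube([1162, 296, 19]);
translate([0, 138, 19]) cube([1162, 20, 464]);
translate([0, 0, 483]) cube([1162, 296, 19]);


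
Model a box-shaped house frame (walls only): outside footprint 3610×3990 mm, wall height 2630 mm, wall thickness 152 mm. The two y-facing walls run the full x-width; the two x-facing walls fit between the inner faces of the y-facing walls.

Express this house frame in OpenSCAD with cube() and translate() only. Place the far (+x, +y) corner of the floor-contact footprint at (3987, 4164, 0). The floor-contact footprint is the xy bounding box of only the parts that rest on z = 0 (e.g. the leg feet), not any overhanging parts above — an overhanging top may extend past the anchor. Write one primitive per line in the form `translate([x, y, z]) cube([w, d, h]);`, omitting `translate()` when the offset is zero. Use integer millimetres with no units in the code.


translate([377, 174, 0]) cube([3610, 152, 2630]);
translate([377, 4012, 0]) cube([3610, 152, 2630]);
translate([377, 326, 0]) cube([152, 3686, 2630]);
translate([3835, 326, 0]) cube([152, 3686, 2630]);


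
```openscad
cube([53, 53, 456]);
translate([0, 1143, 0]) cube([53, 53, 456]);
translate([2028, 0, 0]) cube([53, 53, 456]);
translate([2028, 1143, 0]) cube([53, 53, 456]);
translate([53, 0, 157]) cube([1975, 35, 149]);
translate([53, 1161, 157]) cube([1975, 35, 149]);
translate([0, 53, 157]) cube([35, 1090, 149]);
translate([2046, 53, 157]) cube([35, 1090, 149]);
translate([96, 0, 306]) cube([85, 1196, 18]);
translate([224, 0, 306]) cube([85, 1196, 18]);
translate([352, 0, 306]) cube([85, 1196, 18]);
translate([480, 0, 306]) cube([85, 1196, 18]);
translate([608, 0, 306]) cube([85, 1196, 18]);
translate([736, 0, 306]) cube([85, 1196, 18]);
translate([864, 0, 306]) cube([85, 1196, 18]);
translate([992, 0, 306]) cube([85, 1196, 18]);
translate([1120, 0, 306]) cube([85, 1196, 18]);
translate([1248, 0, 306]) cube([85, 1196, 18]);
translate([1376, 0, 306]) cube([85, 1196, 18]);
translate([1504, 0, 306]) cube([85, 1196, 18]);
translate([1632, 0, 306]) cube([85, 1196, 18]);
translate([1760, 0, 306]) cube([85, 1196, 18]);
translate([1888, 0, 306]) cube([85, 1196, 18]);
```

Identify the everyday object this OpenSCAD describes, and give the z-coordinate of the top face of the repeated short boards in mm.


A bed frame. The slat-top height is 324 mm.

Four posts, four rails, and a row of slats — a bed frame. Slats sit on the rails at z = 157 + 149 = 306; with slat thickness 18, the top is 324 mm.


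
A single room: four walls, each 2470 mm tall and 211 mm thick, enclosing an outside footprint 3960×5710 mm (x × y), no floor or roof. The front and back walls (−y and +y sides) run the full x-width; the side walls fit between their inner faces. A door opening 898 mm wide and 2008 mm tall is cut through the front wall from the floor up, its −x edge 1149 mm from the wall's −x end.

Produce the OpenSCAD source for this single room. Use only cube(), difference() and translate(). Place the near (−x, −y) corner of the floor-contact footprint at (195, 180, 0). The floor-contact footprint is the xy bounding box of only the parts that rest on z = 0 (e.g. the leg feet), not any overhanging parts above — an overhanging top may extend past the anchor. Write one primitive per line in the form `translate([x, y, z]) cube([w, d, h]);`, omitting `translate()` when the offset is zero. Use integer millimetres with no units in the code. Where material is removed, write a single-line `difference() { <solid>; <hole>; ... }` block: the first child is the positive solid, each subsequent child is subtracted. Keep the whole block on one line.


difference() { translate([195, 180, 0]) cube([3960, 211, 2470]); translate([1344, 180, 0]) cube([898, 211, 2008]); }
translate([195, 5679, 0]) cube([3960, 211, 2470]);
translate([195, 391, 0]) cube([211, 5288, 2470]);
translate([3944, 391, 0]) cube([211, 5288, 2470]);


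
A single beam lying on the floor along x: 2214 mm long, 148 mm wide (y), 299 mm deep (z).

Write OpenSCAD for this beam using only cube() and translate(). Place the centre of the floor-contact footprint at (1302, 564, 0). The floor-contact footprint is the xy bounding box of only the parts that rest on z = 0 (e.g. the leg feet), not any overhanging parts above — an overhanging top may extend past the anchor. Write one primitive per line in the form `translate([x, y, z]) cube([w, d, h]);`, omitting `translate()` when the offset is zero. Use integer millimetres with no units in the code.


translate([195, 490, 0]) cube([2214, 148, 299]);


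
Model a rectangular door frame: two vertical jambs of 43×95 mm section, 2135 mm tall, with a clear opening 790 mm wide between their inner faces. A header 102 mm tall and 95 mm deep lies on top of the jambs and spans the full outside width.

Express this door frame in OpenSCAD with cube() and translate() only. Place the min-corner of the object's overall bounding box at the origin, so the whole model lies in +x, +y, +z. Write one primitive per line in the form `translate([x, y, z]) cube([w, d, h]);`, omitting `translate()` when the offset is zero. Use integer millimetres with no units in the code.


cube([43, 95, 2135]);
translate([833, 0, 0]) cube([43, 95, 2135]);
translate([0, 0, 2135]) cube([876, 95, 102]);


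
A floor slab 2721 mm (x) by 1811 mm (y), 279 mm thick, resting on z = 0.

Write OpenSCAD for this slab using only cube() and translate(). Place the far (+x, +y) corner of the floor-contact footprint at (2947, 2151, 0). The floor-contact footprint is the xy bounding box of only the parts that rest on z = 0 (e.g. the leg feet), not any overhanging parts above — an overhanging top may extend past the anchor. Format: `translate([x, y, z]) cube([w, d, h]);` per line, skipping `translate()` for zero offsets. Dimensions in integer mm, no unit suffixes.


translate([226, 340, 0]) cube([2721, 1811, 279]);


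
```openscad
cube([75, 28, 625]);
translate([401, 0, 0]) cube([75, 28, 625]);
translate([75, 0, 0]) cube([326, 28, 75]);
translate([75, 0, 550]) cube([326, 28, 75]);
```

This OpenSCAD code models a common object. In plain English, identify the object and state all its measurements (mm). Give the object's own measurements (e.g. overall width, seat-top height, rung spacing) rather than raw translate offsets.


A rectangular picture frame lying in the x–z plane (depth along y). The opening is 326 mm wide (x) by 475 mm tall (z), surrounded by a border 75 mm wide on all four sides. The frame is 28 mm deep and is made of two full-height vertical stiles with two horizontal rails fitted between them.


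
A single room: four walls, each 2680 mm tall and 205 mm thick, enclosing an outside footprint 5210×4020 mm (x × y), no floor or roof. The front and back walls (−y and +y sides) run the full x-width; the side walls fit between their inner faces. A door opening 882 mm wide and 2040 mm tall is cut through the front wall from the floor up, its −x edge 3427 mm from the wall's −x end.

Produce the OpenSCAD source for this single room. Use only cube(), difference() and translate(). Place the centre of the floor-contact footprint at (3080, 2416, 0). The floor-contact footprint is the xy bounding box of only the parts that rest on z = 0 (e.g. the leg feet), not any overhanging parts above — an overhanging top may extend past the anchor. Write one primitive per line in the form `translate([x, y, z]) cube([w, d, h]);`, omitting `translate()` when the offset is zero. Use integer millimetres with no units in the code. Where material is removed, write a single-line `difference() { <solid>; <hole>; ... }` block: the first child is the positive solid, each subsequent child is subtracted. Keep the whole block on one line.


difference() { translate([475, 406, 0]) cube([5210, 205, 2680]); translate([3902, 406, 0]) cube([882, 205, 2040]); }
translate([475, 4221, 0]) cube([5210, 205, 2680]);
translate([475, 611, 0]) cube([205, 3610, 2680]);
translate([5480, 611, 0]) cube([205, 3610, 2680]);


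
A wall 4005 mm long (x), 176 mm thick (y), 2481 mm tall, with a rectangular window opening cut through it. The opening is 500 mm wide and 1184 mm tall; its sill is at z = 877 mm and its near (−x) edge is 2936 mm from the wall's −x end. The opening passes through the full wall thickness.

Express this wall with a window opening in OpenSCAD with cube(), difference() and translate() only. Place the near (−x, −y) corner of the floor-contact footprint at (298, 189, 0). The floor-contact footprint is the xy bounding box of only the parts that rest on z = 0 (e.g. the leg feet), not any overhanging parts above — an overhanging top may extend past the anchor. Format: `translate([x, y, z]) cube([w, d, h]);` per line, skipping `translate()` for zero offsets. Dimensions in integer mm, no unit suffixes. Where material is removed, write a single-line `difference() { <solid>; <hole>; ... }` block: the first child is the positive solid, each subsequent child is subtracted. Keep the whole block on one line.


difference() { translate([298, 189, 0]) cube([4005, 176, 2481]); translate([3234, 189, 877]) cube([500, 176, 1184]); }


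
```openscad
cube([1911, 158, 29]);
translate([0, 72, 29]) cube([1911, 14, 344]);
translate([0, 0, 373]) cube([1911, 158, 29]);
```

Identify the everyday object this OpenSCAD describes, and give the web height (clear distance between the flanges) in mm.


An I-beam. The web height is 344 mm.

Two wide flanges with a thin centred web — an I-beam. Overall 402 mm minus two 29 mm flanges gives a web of 402 − 2·29 = 344 mm.


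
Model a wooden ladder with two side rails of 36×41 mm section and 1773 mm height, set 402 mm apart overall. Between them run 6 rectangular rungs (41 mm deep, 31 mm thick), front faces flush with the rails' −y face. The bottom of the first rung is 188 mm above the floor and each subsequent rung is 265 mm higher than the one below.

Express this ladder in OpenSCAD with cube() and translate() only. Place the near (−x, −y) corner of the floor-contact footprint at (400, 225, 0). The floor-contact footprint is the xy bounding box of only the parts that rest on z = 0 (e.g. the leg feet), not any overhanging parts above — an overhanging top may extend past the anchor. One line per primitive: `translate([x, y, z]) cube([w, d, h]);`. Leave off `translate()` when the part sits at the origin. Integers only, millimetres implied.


translate([400, 225, 0]) cube([36, 41, 1773]);
translate([766, 225, 0]) cube([36, 41, 1773]);
translate([436, 225, 188]) cube([330, 41, 31]);
translate([436, 225, 453]) cube([330, 41, 31]);
translate([436, 225, 718]) cube([330, 41, 31]);
translate([436, 225, 983]) cube([330, 41, 31]);
translate([436, 225, 1248]) cube([330, 41, 31]);
translate([436, 225, 1513]) cube([330, 41, 31]);


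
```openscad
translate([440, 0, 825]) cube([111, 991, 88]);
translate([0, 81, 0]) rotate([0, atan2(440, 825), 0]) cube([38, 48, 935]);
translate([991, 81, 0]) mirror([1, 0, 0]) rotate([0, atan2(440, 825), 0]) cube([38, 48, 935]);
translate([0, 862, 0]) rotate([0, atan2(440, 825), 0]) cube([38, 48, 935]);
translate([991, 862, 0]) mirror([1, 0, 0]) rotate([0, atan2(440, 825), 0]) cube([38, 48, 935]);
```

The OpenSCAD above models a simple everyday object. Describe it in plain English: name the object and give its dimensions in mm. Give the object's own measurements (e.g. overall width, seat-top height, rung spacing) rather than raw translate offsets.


A sawhorse. A 111×991×88 mm beam (x, y, z) sits on two A-frame leg pairs. Each pair is two raked legs of 38×48 mm section (48 mm along y) splaying symmetrically in x. Each leg rises 825 mm vertically over 440 mm of horizontal reach and is 935 mm long along its own axis. Every leg's outer bottom edge rests on the floor and its outer top edge meets a bottom edge of the beam — the left legs (tilting toward +x) meet the beam's −x bottom edge, the right legs (their mirror images, tilting toward −x) meet its +x bottom edge — so the leg tops tuck under the beam, the beam's underside is 825 mm above the floor, and the feet are 991 mm apart outside-to-outside with the beam centred between them. The two leg pairs are set in 81 mm from either end of the beam.


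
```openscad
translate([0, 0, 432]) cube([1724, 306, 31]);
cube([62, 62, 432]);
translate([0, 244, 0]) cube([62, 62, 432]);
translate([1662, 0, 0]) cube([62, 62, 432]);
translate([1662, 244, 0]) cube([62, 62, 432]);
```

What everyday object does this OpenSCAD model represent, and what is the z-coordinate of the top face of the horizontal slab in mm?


A bench. The seat-top height is 463 mm.

A long slab on four corner posts — a bench. The slab sits at z = 432 with thickness 31, so the top is 432 + 31 = 463 mm.


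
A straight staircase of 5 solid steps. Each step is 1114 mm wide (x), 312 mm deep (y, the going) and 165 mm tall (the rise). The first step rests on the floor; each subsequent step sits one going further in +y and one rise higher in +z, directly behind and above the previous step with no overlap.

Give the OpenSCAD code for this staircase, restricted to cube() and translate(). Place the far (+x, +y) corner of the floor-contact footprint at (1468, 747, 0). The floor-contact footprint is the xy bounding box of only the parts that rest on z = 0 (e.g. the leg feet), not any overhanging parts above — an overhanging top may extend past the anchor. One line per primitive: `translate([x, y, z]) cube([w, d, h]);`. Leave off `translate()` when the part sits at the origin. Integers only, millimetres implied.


translate([354, 435, 0]) cube([1114, 312, 165]);
translate([354, 747, 165]) cube([1114, 312, 165]);
translate([354, 1059, 330]) cube([1114, 312, 165]);
translate([354, 1371, 495]) cube([1114, 312, 165]);
translate([354, 1683, 660]) cube([1114, 312, 165]);


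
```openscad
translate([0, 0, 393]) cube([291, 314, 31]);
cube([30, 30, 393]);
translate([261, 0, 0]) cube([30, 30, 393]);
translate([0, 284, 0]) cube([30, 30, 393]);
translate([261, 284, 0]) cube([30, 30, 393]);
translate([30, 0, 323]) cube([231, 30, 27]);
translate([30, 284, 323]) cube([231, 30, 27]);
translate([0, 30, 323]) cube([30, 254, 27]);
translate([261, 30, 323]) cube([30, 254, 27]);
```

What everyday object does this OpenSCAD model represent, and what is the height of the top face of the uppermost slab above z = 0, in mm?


A stool. The seat height is 424 mm.

A 291×314×31 slab at z = 393 on four corner posts — a stool. The seat top is 393 + 31 = 424 mm.


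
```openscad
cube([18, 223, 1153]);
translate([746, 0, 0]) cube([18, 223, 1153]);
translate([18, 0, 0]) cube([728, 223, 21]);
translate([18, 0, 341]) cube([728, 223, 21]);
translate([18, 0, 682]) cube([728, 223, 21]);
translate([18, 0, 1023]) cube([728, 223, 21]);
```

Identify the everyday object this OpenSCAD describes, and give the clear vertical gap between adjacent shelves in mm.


A bookshelf. The clear shelf gap is 320 mm.

Two tall side panels with 4 horizontal boards between them — a bookshelf. The first two shelf undersides are at z = 0 and z = 341; with shelf thickness 21, the clear gap is 341 − 0 − 21 = 320 mm.


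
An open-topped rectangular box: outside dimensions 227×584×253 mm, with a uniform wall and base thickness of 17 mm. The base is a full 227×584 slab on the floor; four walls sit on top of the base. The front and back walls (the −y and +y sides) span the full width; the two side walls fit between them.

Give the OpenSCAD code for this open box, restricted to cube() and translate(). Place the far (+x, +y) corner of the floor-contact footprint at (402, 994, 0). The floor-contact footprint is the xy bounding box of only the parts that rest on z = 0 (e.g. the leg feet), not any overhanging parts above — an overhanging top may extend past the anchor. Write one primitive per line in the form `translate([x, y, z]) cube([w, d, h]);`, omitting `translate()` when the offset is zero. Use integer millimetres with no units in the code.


translate([175, 410, 0]) cube([227, 584, 17]);
translate([175, 410, 17]) cube([227, 17, 236]);
translate([175, 977, 17]) cube([227, 17, 236]);
translate([175, 427, 17]) cube([17, 550, 236]);
translate([385, 427, 17]) cube([17, 550, 236]);


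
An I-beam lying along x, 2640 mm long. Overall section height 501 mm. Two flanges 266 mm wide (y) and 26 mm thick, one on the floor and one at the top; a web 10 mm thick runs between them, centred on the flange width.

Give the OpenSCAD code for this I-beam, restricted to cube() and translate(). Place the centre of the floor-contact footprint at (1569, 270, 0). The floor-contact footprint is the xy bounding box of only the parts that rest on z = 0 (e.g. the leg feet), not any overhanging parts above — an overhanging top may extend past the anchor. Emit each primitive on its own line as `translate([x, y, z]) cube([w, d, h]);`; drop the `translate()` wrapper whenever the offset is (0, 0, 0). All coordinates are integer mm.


translate([249, 137, 0]) cube([2640, 266, 26]);
translate([249, 265, 26]) cube([2640, 10, 449]);
translate([249, 137, 475]) cube([2640, 266, 26]);


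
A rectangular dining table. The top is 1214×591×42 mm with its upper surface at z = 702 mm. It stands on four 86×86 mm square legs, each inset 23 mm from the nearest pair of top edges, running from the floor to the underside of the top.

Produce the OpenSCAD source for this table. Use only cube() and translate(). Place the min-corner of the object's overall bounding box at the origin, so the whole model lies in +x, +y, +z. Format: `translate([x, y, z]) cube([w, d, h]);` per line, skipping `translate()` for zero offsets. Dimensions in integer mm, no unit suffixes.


translate([0, 0, 660]) cube([1214, 591, 42]);
translate([23, 23, 0]) cube([86, 86, 660]);
translate([1105, 23, 0]) cube([86, 86, 660]);
translate([23, 482, 0]) cube([86, 86, 660]);
translate([1105, 482, 0]) cube([86, 86, 660]);


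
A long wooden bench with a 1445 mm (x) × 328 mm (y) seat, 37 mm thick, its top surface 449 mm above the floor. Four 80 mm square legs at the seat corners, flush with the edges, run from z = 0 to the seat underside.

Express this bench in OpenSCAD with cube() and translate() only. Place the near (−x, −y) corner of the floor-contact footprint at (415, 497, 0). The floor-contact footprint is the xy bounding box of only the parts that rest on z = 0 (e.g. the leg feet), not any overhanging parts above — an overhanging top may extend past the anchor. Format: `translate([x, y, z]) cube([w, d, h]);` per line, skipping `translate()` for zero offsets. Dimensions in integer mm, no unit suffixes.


translate([415, 497, 412]) cube([1445, 328, 37]);
translate([415, 497, 0]) cube([80, 80, 412]);
translate([415, 745, 0]) cube([80, 80, 412]);
translate([1780, 497, 0]) cube([80, 80, 412]);
translate([1780, 745, 0]) cube([80, 80, 412]);


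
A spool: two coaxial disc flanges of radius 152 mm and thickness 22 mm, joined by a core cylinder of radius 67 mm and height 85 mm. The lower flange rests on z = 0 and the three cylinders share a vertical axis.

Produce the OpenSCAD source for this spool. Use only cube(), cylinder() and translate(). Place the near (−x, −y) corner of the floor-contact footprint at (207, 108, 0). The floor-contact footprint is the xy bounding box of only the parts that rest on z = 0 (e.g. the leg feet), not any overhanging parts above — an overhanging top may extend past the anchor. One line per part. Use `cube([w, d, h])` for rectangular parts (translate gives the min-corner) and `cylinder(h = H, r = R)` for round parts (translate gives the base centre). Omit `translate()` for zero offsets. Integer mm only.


translate([359, 260, 0]) cylinder(h = 22, r = 152);
translate([359, 260, 22]) cylinder(h = 85, r = 67);
translate([359, 260, 107]) cylinder(h = 22, r = 152);


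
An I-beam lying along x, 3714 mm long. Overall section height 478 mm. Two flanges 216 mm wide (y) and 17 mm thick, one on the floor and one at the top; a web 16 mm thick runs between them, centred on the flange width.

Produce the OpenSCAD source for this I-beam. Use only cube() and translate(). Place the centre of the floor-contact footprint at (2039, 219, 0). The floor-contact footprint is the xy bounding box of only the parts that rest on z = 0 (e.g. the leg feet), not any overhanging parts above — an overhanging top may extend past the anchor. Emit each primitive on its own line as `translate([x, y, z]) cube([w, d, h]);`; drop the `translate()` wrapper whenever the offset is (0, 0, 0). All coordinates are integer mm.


translate([182, 111, 0]) cube([3714, 216, 17]);
translate([182, 211, 17]) cube([3714, 16, 444]);
translate([182, 111, 461]) cube([3714, 216, 17]);


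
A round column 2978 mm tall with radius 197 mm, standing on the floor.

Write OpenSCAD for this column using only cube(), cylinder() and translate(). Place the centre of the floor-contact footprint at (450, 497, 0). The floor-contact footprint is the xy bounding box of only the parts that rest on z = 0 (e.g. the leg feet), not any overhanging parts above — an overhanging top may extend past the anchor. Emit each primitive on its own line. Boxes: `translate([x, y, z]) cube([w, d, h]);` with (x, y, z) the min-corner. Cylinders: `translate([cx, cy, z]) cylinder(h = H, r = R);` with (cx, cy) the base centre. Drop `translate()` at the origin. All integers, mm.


translate([450, 497, 0]) cylinder(h = 2978, r = 197);


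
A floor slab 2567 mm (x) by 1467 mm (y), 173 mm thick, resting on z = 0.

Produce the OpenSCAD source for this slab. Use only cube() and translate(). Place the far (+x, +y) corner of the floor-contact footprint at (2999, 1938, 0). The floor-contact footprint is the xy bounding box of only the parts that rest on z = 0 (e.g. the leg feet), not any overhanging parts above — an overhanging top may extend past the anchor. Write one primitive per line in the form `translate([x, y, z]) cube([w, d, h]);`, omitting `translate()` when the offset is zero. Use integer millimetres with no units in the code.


translate([432, 471, 0]) cube([2567, 1467, 173]);


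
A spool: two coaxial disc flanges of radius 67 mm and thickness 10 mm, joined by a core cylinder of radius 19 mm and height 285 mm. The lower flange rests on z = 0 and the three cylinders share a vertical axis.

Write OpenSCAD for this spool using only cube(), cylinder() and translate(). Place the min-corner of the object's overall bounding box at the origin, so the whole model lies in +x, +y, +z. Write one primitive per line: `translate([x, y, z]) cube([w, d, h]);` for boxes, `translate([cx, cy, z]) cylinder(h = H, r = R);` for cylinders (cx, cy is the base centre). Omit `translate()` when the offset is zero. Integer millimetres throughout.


translate([67, 67, 0]) cylinder(h = 10, r = 67);
translate([67, 67, 10]) cylinder(h = 285, r = 19);
translate([67, 67, 295]) cylinder(h = 10, r = 67);


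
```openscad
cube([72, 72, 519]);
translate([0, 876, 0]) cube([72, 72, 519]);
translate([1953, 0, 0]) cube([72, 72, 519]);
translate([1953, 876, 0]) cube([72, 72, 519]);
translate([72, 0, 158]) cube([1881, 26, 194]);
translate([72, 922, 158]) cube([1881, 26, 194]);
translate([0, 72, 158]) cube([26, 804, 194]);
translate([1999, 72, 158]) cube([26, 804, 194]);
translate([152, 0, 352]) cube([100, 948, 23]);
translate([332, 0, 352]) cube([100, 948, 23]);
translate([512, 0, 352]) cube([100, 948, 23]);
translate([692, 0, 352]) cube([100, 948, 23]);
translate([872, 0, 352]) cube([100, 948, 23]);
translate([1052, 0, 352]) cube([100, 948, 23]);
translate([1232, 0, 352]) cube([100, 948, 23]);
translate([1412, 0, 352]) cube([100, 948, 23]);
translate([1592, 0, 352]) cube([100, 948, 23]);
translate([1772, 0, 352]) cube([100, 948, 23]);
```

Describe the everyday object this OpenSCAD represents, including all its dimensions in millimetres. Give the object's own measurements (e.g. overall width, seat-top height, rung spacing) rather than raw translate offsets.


A bed frame 2025 mm long (x) by 948 mm wide (y). Four 72×72 mm corner posts, 519 mm tall, at the corners of the footprint. Four rails of 26 mm thickness and 194 mm height run between adjacent posts with their undersides at z = 158 mm, their outer faces flush with the outside of the frame (the two x-running rails run between the posts' inner faces; the two y-running rails run between the posts' inner faces). 10 slats, each 100 mm wide (x) and 23 mm thick, lie across the top of the two x-running rails, running the full 948 mm width of the frame in y; along x they sit between the end posts with a 80 mm gap after the −x posts and between neighbouring slats, leaving 81 mm before the +x posts.


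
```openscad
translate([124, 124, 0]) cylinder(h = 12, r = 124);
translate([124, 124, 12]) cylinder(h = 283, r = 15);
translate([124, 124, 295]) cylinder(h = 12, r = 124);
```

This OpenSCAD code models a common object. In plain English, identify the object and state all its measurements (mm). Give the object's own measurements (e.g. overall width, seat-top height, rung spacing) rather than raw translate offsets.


A spool: two coaxial disc flanges of radius 124 mm and thickness 12 mm, joined by a core cylinder of radius 15 mm and height 283 mm. The lower flange rests on z = 0 and the three cylinders share a vertical axis.


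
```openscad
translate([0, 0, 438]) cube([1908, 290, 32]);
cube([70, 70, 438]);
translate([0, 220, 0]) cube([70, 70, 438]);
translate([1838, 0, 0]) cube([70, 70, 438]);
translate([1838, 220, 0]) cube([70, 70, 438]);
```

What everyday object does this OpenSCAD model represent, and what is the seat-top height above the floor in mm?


A bench. The seat-top height is 470 mm.

A long slab on four corner posts — a bench. The slab sits at z = 438 with thickness 32, so the top is 438 + 32 = 470 mm.


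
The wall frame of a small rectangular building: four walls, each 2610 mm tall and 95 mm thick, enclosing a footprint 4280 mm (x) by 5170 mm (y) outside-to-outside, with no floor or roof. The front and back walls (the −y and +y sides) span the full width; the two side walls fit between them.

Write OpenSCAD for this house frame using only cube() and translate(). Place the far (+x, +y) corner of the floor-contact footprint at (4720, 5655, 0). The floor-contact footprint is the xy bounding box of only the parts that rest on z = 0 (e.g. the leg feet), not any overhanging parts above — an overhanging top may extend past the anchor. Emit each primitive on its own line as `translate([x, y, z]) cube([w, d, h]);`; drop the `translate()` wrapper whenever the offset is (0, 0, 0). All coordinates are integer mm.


translate([440, 485, 0]) cube([4280, 95, 2610]);
translate([440, 5560, 0]) cube([4280, 95, 2610]);
translate([440, 580, 0]) cube([95, 4980, 2610]);
translate([4625, 580, 0]) cube([95, 4980, 2610]);


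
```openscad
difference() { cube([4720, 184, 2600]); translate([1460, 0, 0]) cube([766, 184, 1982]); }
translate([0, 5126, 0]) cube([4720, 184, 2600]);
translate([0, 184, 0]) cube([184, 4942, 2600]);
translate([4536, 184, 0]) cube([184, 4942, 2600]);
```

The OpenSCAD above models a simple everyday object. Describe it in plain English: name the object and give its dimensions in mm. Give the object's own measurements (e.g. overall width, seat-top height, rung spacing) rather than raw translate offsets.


A single room: four walls, each 2600 mm tall and 184 mm thick, enclosing an outside footprint 4720×5310 mm (x × y), no floor or roof. The front and back walls (−y and +y sides) run the full x-width; the side walls fit between their inner faces. A door opening 766 mm wide and 1982 mm tall is cut through the front wall from the floor up, its −x edge 1460 mm from the wall's −x end.


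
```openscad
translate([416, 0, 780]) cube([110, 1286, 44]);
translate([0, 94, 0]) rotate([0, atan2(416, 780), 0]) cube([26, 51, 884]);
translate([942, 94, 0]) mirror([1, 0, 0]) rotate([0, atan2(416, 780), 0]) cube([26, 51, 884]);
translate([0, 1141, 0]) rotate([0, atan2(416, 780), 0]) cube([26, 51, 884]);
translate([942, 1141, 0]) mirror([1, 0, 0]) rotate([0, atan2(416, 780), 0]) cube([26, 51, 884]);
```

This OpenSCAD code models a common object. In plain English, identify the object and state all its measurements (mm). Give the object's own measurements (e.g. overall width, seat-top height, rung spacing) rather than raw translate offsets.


A sawhorse. A 110×1286×44 mm beam (x, y, z) sits on two A-frame leg pairs. Each pair is two raked legs of 26×51 mm section (51 mm along y) splaying symmetrically in x. Each leg rises 780 mm vertically over 416 mm of horizontal reach and is 884 mm long along its own axis. Every leg's outer bottom edge rests on the floor and its outer top edge meets a bottom edge of the beam — the left legs (tilting toward +x) meet the beam's −x bottom edge, the right legs (their mirror images, tilting toward −x) meet its +x bottom edge — so the leg tops tuck under the beam, the beam's underside is 780 mm above the floor, and the feet are 942 mm apart outside-to-outside with the beam centred between them. The two leg pairs are set in 94 mm from either end of the beam.


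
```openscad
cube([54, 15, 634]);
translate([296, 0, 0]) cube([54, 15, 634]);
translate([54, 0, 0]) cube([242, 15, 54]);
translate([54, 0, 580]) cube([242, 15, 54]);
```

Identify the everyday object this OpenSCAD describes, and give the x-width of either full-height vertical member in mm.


A picture frame. The border width is 54 mm.

Four thin pieces enclosing a rectangular opening — a picture frame. The two full-height stiles are 634 mm tall; the top rail sits at z = 580 and is 54 mm tall, so the border above the opening is 634 − 580 = 54 mm, matching the stile x-width.


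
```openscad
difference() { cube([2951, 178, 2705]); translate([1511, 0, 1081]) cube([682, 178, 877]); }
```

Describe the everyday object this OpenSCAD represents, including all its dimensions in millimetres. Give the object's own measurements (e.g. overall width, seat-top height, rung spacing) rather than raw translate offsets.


A wall 2951 mm long (x), 178 mm thick (y), 2705 mm tall, with a rectangular window opening cut through it. The opening is 682 mm wide and 877 mm tall; its sill is at z = 1081 mm and its near (−x) edge is 1511 mm from the wall's −x end. The opening passes through the full wall thickness.


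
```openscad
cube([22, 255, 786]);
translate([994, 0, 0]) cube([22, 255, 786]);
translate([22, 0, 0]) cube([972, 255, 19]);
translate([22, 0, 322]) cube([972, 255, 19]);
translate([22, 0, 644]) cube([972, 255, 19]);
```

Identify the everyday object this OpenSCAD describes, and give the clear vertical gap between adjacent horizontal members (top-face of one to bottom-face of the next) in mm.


A bookshelf. The clear shelf gap is 303 mm.

Two tall side panels with 3 horizontal boards between them — a bookshelf. The first two shelf undersides are at z = 0 and z = 322; with shelf thickness 19, the clear gap is 322 − 0 − 19 = 303 mm.


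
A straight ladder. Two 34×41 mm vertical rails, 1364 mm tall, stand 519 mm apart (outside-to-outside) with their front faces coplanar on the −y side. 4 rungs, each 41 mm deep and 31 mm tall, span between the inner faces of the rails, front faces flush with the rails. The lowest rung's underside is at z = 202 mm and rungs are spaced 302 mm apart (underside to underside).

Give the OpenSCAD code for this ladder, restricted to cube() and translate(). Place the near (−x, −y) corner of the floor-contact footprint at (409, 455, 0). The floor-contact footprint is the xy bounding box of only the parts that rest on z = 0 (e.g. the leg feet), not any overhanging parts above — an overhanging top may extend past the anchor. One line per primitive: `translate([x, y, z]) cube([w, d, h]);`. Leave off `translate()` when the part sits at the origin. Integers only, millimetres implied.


translate([409, 455, 0]) cube([34, 41, 1364]);
translate([894, 455, 0]) cube([34, 41, 1364]);
translate([443, 455, 202]) cube([451, 41, 31]);
translate([443, 455, 504]) cube([451, 41, 31]);
translate([443, 455, 806]) cube([451, 41, 31]);
translate([443, 455, 1108]) cube([451, 41, 31]);


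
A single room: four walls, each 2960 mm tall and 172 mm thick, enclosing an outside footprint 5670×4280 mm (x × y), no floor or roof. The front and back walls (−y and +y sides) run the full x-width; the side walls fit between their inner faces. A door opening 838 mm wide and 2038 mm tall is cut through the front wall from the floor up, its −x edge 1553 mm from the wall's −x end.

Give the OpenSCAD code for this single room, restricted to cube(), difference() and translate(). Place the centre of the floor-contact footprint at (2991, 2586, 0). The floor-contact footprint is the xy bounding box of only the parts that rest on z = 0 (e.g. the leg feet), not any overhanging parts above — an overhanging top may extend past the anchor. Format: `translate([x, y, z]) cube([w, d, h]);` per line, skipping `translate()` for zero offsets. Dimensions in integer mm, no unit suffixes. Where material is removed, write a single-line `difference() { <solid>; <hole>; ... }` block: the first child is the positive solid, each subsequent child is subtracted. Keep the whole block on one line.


difference() { translate([156, 446, 0]) cube([5670, 172, 2960]); translate([1709, 446, 0]) cube([838, 172, 2038]); }
translate([156, 4554, 0]) cube([5670, 172, 2960]);
translate([156, 618, 0]) cube([172, 3936, 2960]);
translate([5654, 618, 0]) cube([172, 3936, 2960]);


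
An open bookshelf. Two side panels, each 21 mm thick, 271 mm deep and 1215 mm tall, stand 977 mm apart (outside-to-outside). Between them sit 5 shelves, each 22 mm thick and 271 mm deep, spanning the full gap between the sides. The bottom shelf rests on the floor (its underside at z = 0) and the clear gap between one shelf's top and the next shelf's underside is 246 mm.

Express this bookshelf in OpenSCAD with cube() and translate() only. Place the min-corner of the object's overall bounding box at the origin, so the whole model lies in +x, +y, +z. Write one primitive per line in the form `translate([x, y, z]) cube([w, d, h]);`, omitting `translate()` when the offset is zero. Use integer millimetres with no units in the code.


cube([21, 271, 1215]);
translate([956, 0, 0]) cube([21, 271, 1215]);
translate([21, 0, 0]) cube([935, 271, 22]);
translate([21, 0, 268]) cube([935, 271, 22]);
translate([21, 0, 536]) cube([935, 271, 22]);
translate([21, 0, 804]) cube([935, 271, 22]);
translate([21, 0, 1072]) cube([935, 271, 22]);


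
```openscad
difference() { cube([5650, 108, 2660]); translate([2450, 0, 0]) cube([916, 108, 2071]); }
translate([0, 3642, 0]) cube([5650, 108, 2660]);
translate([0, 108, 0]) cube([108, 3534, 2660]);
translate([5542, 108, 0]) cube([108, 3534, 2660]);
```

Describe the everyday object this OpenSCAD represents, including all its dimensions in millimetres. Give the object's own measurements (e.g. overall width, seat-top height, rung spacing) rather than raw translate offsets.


A single room: four walls, each 2660 mm tall and 108 mm thick, enclosing an outside footprint 5650×3750 mm (x × y), no floor or roof. The front and back walls (−y and +y sides) run the full x-width; the side walls fit between their inner faces. A door opening 916 mm wide and 2071 mm tall is cut through the front wall from the floor up, its −x edge 2450 mm from the wall's −x end.


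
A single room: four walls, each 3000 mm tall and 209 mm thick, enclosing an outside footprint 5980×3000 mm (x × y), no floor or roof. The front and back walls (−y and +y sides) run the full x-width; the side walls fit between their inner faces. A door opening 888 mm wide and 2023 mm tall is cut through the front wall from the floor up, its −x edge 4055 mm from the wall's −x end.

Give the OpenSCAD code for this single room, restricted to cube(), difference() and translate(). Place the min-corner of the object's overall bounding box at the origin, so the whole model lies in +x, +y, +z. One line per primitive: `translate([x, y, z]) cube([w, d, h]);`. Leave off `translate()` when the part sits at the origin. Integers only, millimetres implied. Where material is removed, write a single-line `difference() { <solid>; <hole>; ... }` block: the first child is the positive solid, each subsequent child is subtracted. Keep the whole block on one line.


difference() { cube([5980, 209, 3000]); translate([4055, 0, 0]) cube([888, 209, 2023]); }
translate([0, 2791, 0]) cube([5980, 209, 3000]);
translate([0, 209, 0]) cube([209, 2582, 3000]);
translate([5771, 209, 0]) cube([209, 2582, 3000]);


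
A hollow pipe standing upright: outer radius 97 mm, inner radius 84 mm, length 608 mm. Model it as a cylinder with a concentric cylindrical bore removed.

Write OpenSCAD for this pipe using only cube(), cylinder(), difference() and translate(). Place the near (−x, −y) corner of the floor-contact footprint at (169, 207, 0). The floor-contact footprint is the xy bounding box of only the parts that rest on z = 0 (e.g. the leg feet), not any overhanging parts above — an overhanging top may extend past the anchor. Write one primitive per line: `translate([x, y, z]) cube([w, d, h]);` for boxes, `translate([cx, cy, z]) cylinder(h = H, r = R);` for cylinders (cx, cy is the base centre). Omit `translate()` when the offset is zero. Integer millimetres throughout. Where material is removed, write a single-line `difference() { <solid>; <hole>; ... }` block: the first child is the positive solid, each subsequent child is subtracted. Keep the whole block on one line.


difference() { translate([266, 304, 0]) cylinder(h = 608, r = 97); translate([266, 304, 0]) cylinder(h = 608, r = 84); }


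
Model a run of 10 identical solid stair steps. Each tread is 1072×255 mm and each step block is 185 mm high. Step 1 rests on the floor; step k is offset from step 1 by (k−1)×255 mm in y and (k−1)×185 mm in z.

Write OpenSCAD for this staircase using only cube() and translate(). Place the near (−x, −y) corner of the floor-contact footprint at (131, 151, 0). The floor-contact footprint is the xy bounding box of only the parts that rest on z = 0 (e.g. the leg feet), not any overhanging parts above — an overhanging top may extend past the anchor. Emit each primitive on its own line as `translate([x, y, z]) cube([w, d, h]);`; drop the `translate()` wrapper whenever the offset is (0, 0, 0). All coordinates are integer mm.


translate([131, 151, 0]) cube([1072, 255, 185]);
translate([131, 406, 185]) cube([1072, 255, 185]);
translate([131, 661, 370]) cube([1072, 255, 185]);
translate([131, 916, 555]) cube([1072, 255, 185]);
translate([131, 1171, 740]) cube([1072, 255, 185]);
translate([131, 1426, 925]) cube([1072, 255, 185]);
translate([131, 1681, 1110]) cube([1072, 255, 185]);
translate([131, 1936, 1295]) cube([1072, 255, 185]);
translate([131, 2191, 1480]) cube([1072, 255, 185]);
translate([131, 2446, 1665]) cube([1072, 255, 185]);
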